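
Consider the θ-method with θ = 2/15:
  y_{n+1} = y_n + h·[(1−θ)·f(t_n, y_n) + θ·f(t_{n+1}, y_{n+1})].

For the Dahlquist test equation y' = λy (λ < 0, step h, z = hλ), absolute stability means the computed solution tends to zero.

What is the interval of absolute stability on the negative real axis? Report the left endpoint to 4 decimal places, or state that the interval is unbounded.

(-2.7273, 0).

On y'=λy, z=hλ:
  y_{n+1} = y_n + z·[13/15·y_n + 2/15·y_{n+1}] ⇒ (1 − 2/15z)y_{n+1} = (1 + 13/15z)y_n
  R(z) = (1 + 13/15z)/(1 − 2/15z).

Find x<0 with |R(x)|<1.
x=-1.33: |R|=0.1297
R=−1: 1+13/15x = −1+2/15x ⇒ -11/15x=2 ⇒ x=2/(-11/15)=-2.7273
Confirm numerically:
  x=-2.211: |R|=0.70760 <1
  x=-1.294: |R|=0.10359 <1
  x=-1.133: |R|=0.01570 <1
  x=-2.824: |R|=1.05153 >1
  x=-2.751: |R|=1.01273 >1
So |R|<1 on (-2.7273, 0).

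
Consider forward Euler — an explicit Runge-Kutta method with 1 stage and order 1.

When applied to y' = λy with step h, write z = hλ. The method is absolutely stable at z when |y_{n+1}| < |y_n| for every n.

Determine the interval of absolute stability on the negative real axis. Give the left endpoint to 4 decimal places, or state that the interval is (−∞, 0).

z∈(-2.0000,0).

Test eqn y'=λy, z=hλ:
  order 1, 1-stage ⇒ R(z)=1+z
  (e.g. R(-0.99)=0.01000, |R|=0.01000)

Solve |R(x)|<1 on ℝ⁻.
x=-0.99: |R|=0.0100
|R(-2.33)|=1.3300 |R(-1.82)|=0.8200 |R(-1.49)|=0.4900
Bisect:
  x_lo=-2.4804 |R|=1.4804  x_hi=-0.3711 |R|=0.6289
  mid=-1.42576 |R|=0.42576 →hi
  mid=-1.95308 |R|=0.95308 →hi
  mid=-2.21675 |R|=1.21675 →lo
  mid=-2.08492 |R|=1.08492 →lo
  mid=-2.01900 |R|=1.01900 →lo
  mid=-1.98604 |R|=0.98604 →hi
  mid=-2.00252 |R|=1.00252 →lo
  ...
  [-2.00007,-1.99995] ⇒ x*=-2.0000
So |R|<1 on (-2.0000, 0).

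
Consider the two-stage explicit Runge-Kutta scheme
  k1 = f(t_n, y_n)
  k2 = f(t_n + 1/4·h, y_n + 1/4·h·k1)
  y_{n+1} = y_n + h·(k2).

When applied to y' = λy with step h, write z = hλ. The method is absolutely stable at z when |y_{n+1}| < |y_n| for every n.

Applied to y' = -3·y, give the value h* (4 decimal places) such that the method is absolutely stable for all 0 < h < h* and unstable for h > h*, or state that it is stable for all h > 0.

With y'=λy (z=hλ):
  k1=λy_n ⇒ h·k1=z·y_n;  k2=λ(1+1/4z)y_n ⇒ h·k2=z(1+1/4z)y_n
  y_{n+1}/y_n = 1 + z(1+1/4z) = 1 + z + 1/4z²
  ⇒ R(z) = 1 + z + 1/4z².

Boundary: |R(x)|=1, x<0.
x=-0.69: |R|=0.4290
R=1: x+1/4x²=0 ⇒ x=−4=-4.0000; min R=1−1/(4·1/4)=0.0000>−1
Confirm numerically:
  x=-3.367: |R|=0.46717 <1
  x=-1.930: |R|=0.00122 <1
  x=-1.898: |R|=0.00260 <1
  x=-4.143: |R|=1.14811 >1
  x=-4.047: |R|=1.04755 >1
So |R|<1 on (-4.0000, 0).

(-4.0000,0); λ=-3 ⇒ h* = (4)/3 = 1.3333.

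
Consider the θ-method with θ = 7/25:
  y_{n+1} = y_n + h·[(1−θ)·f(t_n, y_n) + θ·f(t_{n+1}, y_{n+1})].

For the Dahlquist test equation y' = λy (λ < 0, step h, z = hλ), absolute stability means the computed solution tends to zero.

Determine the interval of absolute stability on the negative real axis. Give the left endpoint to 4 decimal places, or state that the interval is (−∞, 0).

(-4.5455, 0).

On y'=λy, z=hλ:
  y_{n+1} = y_n + z·[18/25·y_n + 7/25·y_{n+1}] ⇒ (1 − 7/25z)y_{n+1} = (1 + 18/25z)y_n
  ⇒ R(z) = (1 + 18/25z)/(1 − 7/25z).

Need |R(x)|<1, x<0.
x=-0.5: |R|=0.5614
R=−1: 1+18/25x = −1+7/25x ⇒ -11/25x=2 ⇒ x=2/(-11/25)=-4.5455
Confirm numerically:
  x=-4.371: |R|=0.96548 <1
  x=-3.487: |R|=0.76435 <1
  x=-2.575: |R|=0.49622 <1
  x=-2.244: |R|=0.37811 <1
  x=-5.140: |R|=1.10725 >1
  x=-5.085: |R|=1.09795 >1
  x=-4.656: |R|=1.02111 >1
So |R|<1 on (-4.5455, 0).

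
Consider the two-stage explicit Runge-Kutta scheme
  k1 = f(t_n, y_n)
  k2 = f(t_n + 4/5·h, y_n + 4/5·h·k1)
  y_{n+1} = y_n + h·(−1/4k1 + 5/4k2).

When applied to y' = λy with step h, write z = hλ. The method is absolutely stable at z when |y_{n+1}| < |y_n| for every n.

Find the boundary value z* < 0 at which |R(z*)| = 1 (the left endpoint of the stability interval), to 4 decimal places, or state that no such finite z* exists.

left endpoint -1.0000.

With y'=λy (z=hλ):
  k1=λy_n ⇒ h·k1=z·y_n;  k2=λ(1+4/5z)y_n ⇒ h·k2=z(1+4/5z)y_n
  y_{n+1}/y_n = 1 − 1/4z + 5/4z(1+4/5z) = 1 + z + z²
  so R(z) = 1 + z + z².

Boundary: |R(x)|=1, x<0.
x=-1.31: |R|=1.4061
R=1: x+1x²=0 ⇒ x=−1=-1.0000; min R=1−1/(4·1)=0.7500>−1
Confirm numerically:
  x=-0.603: |R|=0.76061 <1
  x=-0.549: |R|=0.75240 <1
  x=-0.526: |R|=0.75068 <1
  x=-1.438: |R|=1.62984 >1
  x=-1.373: |R|=1.51213 >1
  x=-1.329: |R|=1.43724 >1
Stable set (-1.0000, 0).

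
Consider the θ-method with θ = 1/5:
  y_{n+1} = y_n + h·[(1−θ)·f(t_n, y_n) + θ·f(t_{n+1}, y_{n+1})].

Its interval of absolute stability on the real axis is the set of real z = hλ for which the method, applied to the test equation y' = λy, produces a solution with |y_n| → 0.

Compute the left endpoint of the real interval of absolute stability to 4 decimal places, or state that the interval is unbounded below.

z* = -3.3333.

On y'=λy, z=hλ:
  y_{n+1} = y_n + z·[4/5·y_n + 1/5·y_{n+1}] ⇒ (1 − 1/5z)y_{n+1} = (1 + 4/5z)y_n
  ⇒ R(z) = (1 + 4/5z)/(1 − 1/5z).

Solve |R(x)|<1 on ℝ⁻.
x=-0.87: |R|=0.2589
R=−1: 1+4/5x = −1+1/5x ⇒ -3/5x=2 ⇒ x=2/(-3/5)=-3.3333
Confirm numerically:
  x=-2.756: |R|=0.77669 <1
  x=-2.685: |R|=0.74691 <1
  x=-1.434: |R|=0.11439 <1
  x=-1.379: |R|=0.08089 <1
  x=-3.754: |R|=1.14416 >1
  x=-3.592: |R|=1.09032 >1
  x=-3.583: |R|=1.08727 >1
So |R|<1 on (-3.3333, 0).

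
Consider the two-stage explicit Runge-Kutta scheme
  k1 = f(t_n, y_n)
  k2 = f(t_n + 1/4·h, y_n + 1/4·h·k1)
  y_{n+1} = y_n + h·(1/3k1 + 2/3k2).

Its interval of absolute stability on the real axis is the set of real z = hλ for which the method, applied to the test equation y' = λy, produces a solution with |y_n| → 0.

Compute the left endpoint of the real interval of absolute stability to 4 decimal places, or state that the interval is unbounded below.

Test eqn y'=λy, z=hλ:
  k1=λy_n ⇒ h·k1=z·y_n;  k2=λ(1+1/4z)y_n ⇒ h·k2=z(1+1/4z)y_n
  y_{n+1}/y_n = 1 + 1/3z + 2/3z(1+1/4z) = 1 + z + 1/6z²
  so R(z) = 1 + z + 1/6z².

Find x<0 with |R(x)|<1.
x=-0.81: |R|=0.2994
R=1: x+1/6x²=0 ⇒ x=−6=-6.0000; min R=1−1/(4·1/6)=-0.5000>−1
Confirm numerically:
  x=-4.722: |R|=0.00579 <1
  x=-4.128: |R|=0.28794 <1
  x=-3.006: |R|=0.49999 <1
  x=-6.528: |R|=1.57446 >1
  x=-6.411: |R|=1.43915 >1
Stable set (-6.0000, 0).

left endpoint -6.0000.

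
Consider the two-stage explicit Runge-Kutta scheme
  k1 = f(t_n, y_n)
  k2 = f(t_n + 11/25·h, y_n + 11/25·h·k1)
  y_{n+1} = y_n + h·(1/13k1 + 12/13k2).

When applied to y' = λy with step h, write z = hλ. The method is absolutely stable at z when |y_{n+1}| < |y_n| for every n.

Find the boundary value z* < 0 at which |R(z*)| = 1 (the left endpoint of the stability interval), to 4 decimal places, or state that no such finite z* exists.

left endpoint -2.4621.

With y'=λy (z=hλ):
  k1=λy_n ⇒ h·k1=z·y_n;  k2=λ(1+11/25z)y_n ⇒ h·k2=z(1+11/25z)y_n
  y_{n+1}/y_n = 1 + 1/13z + 12/13z(1+11/25z) = 1 + z + 132/325z²
  R(z) = 1 + z + 132/325z².

Solve |R(x)|<1 on ℝ⁻.
x=-0.71: |R|=0.4947
R=1: x+132/325x²=0 ⇒ x=−325/132=-2.4621; min R=1−1/(4·132/325)=0.3845>−1
Confirm numerically:
  x=-2.263: |R|=0.81698 <1
  x=-1.684: |R|=0.46779 <1
  x=-1.441: |R|=0.40237 <1
  x=-1.144: |R|=0.38755 <1
  x=-3.014: |R|=1.67558 >1
  x=-2.659: |R|=1.21262 >1
  x=-2.495: |R|=1.03332 >1
Interval (-2.4621, 0).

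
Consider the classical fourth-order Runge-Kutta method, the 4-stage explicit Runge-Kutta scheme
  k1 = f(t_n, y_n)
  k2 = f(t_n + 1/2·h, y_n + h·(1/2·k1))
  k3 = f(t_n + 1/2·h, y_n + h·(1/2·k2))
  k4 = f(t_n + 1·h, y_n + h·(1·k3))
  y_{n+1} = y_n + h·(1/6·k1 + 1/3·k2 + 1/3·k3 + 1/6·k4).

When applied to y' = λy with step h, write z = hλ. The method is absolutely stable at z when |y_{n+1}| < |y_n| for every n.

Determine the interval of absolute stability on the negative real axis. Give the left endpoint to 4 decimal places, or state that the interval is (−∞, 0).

(-2.7853, 0).

Set f=λy, z=hλ:
  order 4, 4-stage ⇒ R(z)=1+z+z^2/2+z^3/6+z^4/24
  (e.g. R(-0.62)=0.53864, |R|=0.53864)

Boundary: |R(x)|=1, x<0.
x=-0.62: |R|=0.5386
|R(-3.18)|=1.7775 |R(-2.36)|=0.5266 |R(-0.7)|=0.4978
Bisect:
  x_lo=-3.2890 |R|=2.0657  x_hi=-0.3446 |R|=0.7085
  mid=-1.81681 |R|=0.28807 →hi
  mid=-2.55290 |R|=0.70254 →hi
  mid=-2.92094 |R|=1.22453 →lo
  mid=-2.73692 |R|=0.92948 →hi
  mid=-2.82893 |R|=1.06781 →lo
  mid=-2.78292 |R|=0.99643 →hi
  mid=-2.80593 |R|=1.03156 →lo
  mid=-2.79443 |R|=1.01386 →lo
  mid=-2.78867 |R|=1.00511 →lo
  ...
  [-2.78544,-2.78526] ⇒ x*=-2.7853
Interval (-2.7853, 0).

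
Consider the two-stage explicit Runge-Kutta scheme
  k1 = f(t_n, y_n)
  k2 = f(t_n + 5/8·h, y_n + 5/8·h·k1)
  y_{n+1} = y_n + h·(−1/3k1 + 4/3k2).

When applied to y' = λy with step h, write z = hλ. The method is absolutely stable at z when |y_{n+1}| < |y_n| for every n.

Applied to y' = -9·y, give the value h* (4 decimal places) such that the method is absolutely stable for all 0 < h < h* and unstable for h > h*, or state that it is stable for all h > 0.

Test eqn y'=λy, z=hλ:
  k1=λy_n ⇒ h·k1=z·y_n;  k2=λ(1+5/8z)y_n ⇒ h·k2=z(1+5/8z)y_n
  y_{n+1}/y_n = 1 − 1/3z + 4/3z(1+5/8z) = 1 + z + 5/6z²
  R(z) = 1 + z + 5/6z².

Solve |R(x)|<1 on ℝ⁻.
x=-0.48: |R|=0.7120
R=1: x+5/6x²=0 ⇒ x=−6/5=-1.2000; min R=1−1/(4·5/6)=0.7000>−1
Confirm numerically:
  x=-0.996: |R|=0.83068 <1
  x=-0.984: |R|=0.82288 <1
  x=-0.888: |R|=0.76912 <1
  x=-1.393: |R|=1.22404 >1
  x=-1.270: |R|=1.07408 >1
So |R|<1 on (-1.2000, 0).

(-1.2000,0); λ=-9 ⇒ h* = (6/5)/9 = 0.1333.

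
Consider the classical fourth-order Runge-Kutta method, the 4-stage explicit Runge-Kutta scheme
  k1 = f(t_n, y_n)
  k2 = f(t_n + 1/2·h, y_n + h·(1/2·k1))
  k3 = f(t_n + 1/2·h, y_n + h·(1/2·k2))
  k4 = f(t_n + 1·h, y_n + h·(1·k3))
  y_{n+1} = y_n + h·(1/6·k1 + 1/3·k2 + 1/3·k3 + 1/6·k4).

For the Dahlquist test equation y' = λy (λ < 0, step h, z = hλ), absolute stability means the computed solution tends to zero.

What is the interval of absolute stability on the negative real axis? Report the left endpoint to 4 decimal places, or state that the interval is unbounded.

(-2.7853, 0).

Test eqn y'=λy, z=hλ:
  order 4, 4-stage ⇒ R(z)=1+z+z^2/2+z^3/6+z^4/24
  (e.g. R(-0.6)=0.54940, |R|=0.54940)

Solve |R(x)|<1 on ℝ⁻.
x=-0.6: |R|=0.5494
|R(-1.38)|=0.2853 |R(-1.05)|=0.3590 |R(-0.55)|=0.5773
Bisect:
  x_lo=-3.4393 |R|=2.5248  x_hi=-0.3580 |R|=0.6991
  mid=-1.89868 |R|=0.30452 →hi
  mid=-2.66901 |R|=0.83837 →hi
  mid=-3.05417 |R|=1.48707 →lo
  mid=-2.86159 |R|=1.12126 →lo
  mid=-2.76530 |R|=0.97027 →hi
  mid=-2.81344 |R|=1.04328 →lo
  mid=-2.78937 |R|=1.00617 →lo
  mid=-2.77733 |R|=0.98807 →hi
  mid=-2.78335 |R|=0.99708 →hi
  mid=-2.78636 |R|=1.00161 →lo
  ...
  [-2.78542,-2.78523] ⇒ x*=-2.7853
So |R|<1 on (-2.7853, 0).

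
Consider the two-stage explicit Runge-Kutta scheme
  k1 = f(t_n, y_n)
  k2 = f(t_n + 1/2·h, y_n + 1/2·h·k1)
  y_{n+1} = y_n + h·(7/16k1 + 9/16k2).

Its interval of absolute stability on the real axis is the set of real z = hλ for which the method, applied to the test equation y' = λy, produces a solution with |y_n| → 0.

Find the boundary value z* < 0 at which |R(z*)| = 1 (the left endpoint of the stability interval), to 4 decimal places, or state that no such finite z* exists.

Test eqn y'=λy, z=hλ:
  k1=λy_n ⇒ h·k1=z·y_n;  k2=λ(1+1/2z)y_n ⇒ h·k2=z(1+1/2z)y_n
  y_{n+1}/y_n = 1 + 7/16z + 9/16z(1+1/2z) = 1 + z + 9/32z²
  ⇒ R(z) = 1 + z + 9/32z².

Find x<0 with |R(x)|<1.
x=-1.61: |R|=0.1190
R=1: x+9/32x²=0 ⇒ x=−32/9=-3.5556; min R=1−1/(4·9/32)=0.1111>−1
Confirm numerically:
  x=-2.832: |R|=0.42369 <1
  x=-2.603: |R|=0.30264 <1
  x=-1.903: |R|=0.11552 <1
  x=-1.595: |R|=0.12051 <1
  x=-3.963: |R|=1.45414 >1
  x=-3.663: |R|=1.11069 >1
Interval (-3.5556, 0).

z* = -3.5556.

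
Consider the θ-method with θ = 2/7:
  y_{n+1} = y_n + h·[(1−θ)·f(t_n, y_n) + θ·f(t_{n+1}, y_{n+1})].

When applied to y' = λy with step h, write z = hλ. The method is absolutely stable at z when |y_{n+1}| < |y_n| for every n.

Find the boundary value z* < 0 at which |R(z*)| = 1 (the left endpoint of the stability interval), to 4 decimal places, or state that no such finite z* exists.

On y'=λy, z=hλ:
  y_{n+1} = y_n + z·[5/7·y_n + 2/7·y_{n+1}] ⇒ (1 − 2/7z)y_{n+1} = (1 + 5/7z)y_n
  Hence R(z) = (1 + 5/7z)/(1 − 2/7z).

Solve |R(x)|<1 on ℝ⁻.
x=-0.61: |R|=0.4805
R=−1: 1+5/7x = −1+2/7x ⇒ -3/7x=2 ⇒ x=2/(-3/7)=-4.6667
Confirm numerically:
  x=-3.373: |R|=0.71766 <1
  x=-3.094: |R|=0.64225 <1
  x=-2.614: |R|=0.49640 <1
  x=-5.232: |R|=1.09711 >1
  x=-5.108: |R|=1.07691 >1
  x=-5.091: |R|=1.07409 >1
So |R|<1 on (-4.6667, 0).

z* = -4.6667.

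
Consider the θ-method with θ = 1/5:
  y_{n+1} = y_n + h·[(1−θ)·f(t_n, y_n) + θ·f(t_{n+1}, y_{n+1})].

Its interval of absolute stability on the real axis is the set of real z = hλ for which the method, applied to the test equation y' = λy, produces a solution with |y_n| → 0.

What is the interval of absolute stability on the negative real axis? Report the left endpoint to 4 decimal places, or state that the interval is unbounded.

Test eqn y'=λy, z=hλ:
  y_{n+1} = y_n + z·[4/5·y_n + 1/5·y_{n+1}] ⇒ (1 − 1/5z)y_{n+1} = (1 + 4/5z)y_n
  so R(z) = (1 + 4/5z)/(1 − 1/5z).

Boundary: |R(x)|=1, x<0.
x=-1.49: |R|=0.1479
R=−1: 1+4/5x = −1+1/5x ⇒ -3/5x=2 ⇒ x=2/(-3/5)=-3.3333
Confirm numerically:
  x=-2.808: |R|=0.79816 <1
  x=-2.768: |R|=0.78167 <1
  x=-2.272: |R|=0.56216 <1
  x=-2.270: |R|=0.56121 <1
  x=-3.739: |R|=1.13926 >1
  x=-3.566: |R|=1.08148 >1
Stable set (-3.3333, 0).

(-3.3333, 0).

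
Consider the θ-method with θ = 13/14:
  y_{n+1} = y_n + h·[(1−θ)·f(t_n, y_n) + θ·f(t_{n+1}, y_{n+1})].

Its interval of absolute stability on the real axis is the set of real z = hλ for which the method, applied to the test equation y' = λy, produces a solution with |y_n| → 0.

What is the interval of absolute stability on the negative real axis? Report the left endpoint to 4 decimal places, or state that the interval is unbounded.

(−∞, 0) — no finite endpoint.

On y'=λy, z=hλ:
  y_{n+1} = y_n + z·[1/14·y_n + 13/14·y_{n+1}] ⇒ (1 − 13/14z)y_{n+1} = (1 + 1/14z)y_n
  R(z) = (1 + 1/14z)/(1 − 13/14z).

Need |R(x)|<1, x<0.
x=-1.57: |R|=0.3612
x=-2: |R|=0.3000
x=-10: |R|=0.0278
x=-100: |R|=0.0654
θ=13/14≥1/2 ⇒ |1+1/14x|<|1−13/14x| ∀x<0 ⇒ unbounded interval.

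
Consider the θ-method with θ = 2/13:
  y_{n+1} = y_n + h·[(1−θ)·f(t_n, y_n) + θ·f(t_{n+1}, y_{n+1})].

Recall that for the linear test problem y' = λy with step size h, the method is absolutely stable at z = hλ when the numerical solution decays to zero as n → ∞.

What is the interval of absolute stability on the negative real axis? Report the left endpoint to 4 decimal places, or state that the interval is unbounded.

z∈(-2.8889,0).

Test eqn y'=λy, z=hλ:
  y_{n+1} = y_n + z·[11/13·y_n + 2/13·y_{n+1}] ⇒ (1 − 2/13z)y_{n+1} = (1 + 11/13z)y_n
  R(z) = (1 + 11/13z)/(1 − 2/13z).

Boundary: |R(x)|=1, x<0.
x=-0.7: |R|=0.3681
R=−1: 1+11/13x = −1+2/13x ⇒ -9/13x=2 ⇒ x=2/(-9/13)=-2.8889
Confirm numerically:
  x=-2.573: |R|=0.84333 <1
  x=-1.871: |R|=0.45281 <1
  x=-1.635: |R|=0.30639 <1
  x=-3.331: |R|=1.20237 >1
  x=-3.004: |R|=1.05450 >1
Stable set (-2.8889, 0).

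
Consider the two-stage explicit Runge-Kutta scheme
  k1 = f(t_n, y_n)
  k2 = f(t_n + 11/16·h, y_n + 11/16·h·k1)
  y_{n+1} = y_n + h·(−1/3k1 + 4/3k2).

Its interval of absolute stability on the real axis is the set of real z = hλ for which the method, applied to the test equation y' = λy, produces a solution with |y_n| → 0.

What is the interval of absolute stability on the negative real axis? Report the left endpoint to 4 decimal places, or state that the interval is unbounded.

z∈(-1.0909,0).

Set f=λy, z=hλ:
  k1=λy_n ⇒ h·k1=z·y_n;  k2=λ(1+11/16z)y_n ⇒ h·k2=z(1+11/16z)y_n
  y_{n+1}/y_n = 1 − 1/3z + 4/3z(1+11/16z) = 1 + z + 11/12z²
  R(z) = 1 + z + 11/12z².

Find x<0 with |R(x)|<1.
x=-1.19: |R|=1.1081
R=1: x+11/12x²=0 ⇒ x=−12/11=-1.0909; min R=1−1/(4·11/12)=0.7273>−1
Confirm numerically:
  x=-1.020: |R|=0.93370 <1
  x=-0.915: |R|=0.85246 <1
  x=-0.829: |R|=0.80097 <1
  x=-0.730: |R|=0.75849 <1
  x=-1.639: |R|=1.82346 >1
  x=-1.289: |R|=1.23406 >1
Stable set (-1.0909, 0).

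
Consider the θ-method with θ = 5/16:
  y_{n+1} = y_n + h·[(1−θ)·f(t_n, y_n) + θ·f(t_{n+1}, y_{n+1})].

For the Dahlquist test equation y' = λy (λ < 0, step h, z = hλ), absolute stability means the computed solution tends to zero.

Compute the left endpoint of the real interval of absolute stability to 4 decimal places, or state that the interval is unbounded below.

Set f=λy, z=hλ:
  y_{n+1} = y_n + z·[11/16·y_n + 5/16·y_{n+1}] ⇒ (1 − 5/16z)y_{n+1} = (1 + 11/16z)y_n
  so R(z) = (1 + 11/16z)/(1 − 5/16z).

Need |R(x)|<1, x<0.
x=-0.94: |R|=0.2734
R=−1: 1+11/16x = −1+5/16x ⇒ -3/8x=2 ⇒ x=2/(-3/8)=-5.3333
Confirm numerically:
  x=-4.976: |R|=0.94755 <1
  x=-4.529: |R|=0.87512 <1
  x=-4.511: |R|=0.87203 <1
  x=-4.123: |R|=0.80167 <1
  x=-5.817: |R|=1.06437 >1
  x=-5.797: |R|=1.06184 >1
So |R|<1 on (-5.3333, 0).

left endpoint -5.3333.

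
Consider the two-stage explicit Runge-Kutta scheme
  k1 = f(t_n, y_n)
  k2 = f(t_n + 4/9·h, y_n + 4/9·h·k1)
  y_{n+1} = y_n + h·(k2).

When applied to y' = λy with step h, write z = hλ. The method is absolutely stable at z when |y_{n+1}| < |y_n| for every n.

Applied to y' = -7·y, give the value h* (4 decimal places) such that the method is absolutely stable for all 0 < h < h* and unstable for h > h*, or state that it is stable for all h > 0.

On y'=λy, z=hλ:
  k1=λy_n ⇒ h·k1=z·y_n;  k2=λ(1+4/9z)y_n ⇒ h·k2=z(1+4/9z)y_n
  y_{n+1}/y_n = 1 + z(1+4/9z) = 1 + z + 4/9z²
  R(z) = 1 + z + 4/9z².

Boundary: |R(x)|=1, x<0.
x=-0.67: |R|=0.5295
R=1: x+4/9x²=0 ⇒ x=−9/4=-2.2500; min R=1−1/(4·4/9)=0.4375>−1
Confirm numerically:
  x=-2.145: |R|=0.89990 <1
  x=-1.951: |R|=0.74073 <1
  x=-1.252: |R|=0.44467 <1
  x=-2.634: |R|=1.44954 >1
  x=-2.443: |R|=1.20956 >1
Interval (-2.2500, 0).

(-2.2500,0); λ=-7 ⇒ h* = (9/4)/7 = 0.3214.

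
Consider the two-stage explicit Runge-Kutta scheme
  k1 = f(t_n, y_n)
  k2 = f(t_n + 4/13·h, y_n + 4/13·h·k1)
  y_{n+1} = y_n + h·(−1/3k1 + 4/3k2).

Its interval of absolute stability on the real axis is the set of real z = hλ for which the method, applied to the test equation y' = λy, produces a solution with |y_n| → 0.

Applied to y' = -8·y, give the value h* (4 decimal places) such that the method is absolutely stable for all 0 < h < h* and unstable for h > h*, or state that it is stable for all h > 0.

With y'=λy (z=hλ):
  k1=λy_n ⇒ h·k1=z·y_n;  k2=λ(1+4/13z)y_n ⇒ h·k2=z(1+4/13z)y_n
  y_{n+1}/y_n = 1 − 1/3z + 4/3z(1+4/13z) = 1 + z + 16/39z²
  R(z) = 1 + z + 16/39z².

Need |R(x)|<1, x<0.
x=-0.97: |R|=0.4160
R=1: x+16/39x²=0 ⇒ x=−39/16=-2.4375; min R=1−1/(4·16/39)=0.3906>−1
Confirm numerically:
  x=-2.367: |R|=0.93154 <1
  x=-2.328: |R|=0.89542 <1
  x=-1.953: |R|=0.61180 <1
  x=-1.509: |R|=0.42519 <1
  x=-3.005: |R|=1.69963 >1
  x=-2.987: |R|=1.67338 >1
  x=-2.519: |R|=1.08423 >1
Interval (-2.4375, 0).

(-2.4375,0); λ=-8 ⇒ h* = (39/16)/8 = 0.3047.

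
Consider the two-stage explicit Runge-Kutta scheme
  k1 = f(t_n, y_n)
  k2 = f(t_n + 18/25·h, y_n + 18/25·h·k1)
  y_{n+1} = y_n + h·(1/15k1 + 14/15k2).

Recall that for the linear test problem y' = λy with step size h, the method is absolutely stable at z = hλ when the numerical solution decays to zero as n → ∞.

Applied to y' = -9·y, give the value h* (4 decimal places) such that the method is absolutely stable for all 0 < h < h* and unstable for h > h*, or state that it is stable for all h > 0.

With y'=λy (z=hλ):
  k1=λy_n ⇒ h·k1=z·y_n;  k2=λ(1+18/25z)y_n ⇒ h·k2=z(1+18/25z)y_n
  y_{n+1}/y_n = 1 + 1/15z + 14/15z(1+18/25z) = 1 + z + 84/125z²
  so R(z) = 1 + z + 84/125z².

Need |R(x)|<1, x<0.
x=-0.59: |R|=0.6439
R=1: x+84/125x²=0 ⇒ x=−125/84=-1.4881; min R=1−1/(4·84/125)=0.6280>−1
Confirm numerically:
  x=-1.029: |R|=0.68254 <1
  x=-0.974: |R|=0.66351 <1
  x=-0.854: |R|=0.63610 <1
  x=-0.692: |R|=0.62980 <1
  x=-1.941: |R|=1.59075 >1
  x=-1.803: |R|=1.38154 >1
  x=-1.650: |R|=1.17952 >1
So |R|<1 on (-1.4881, 0).

(-1.4881,0); λ=-9 ⇒ h* = (125/84)/9 = 0.1653.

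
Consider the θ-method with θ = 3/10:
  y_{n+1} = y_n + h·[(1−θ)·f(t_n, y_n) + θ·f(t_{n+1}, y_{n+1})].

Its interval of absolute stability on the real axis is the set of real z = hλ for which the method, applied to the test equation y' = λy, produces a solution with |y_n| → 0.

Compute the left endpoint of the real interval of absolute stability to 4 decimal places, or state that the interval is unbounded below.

z* = -5.0000.

With y'=λy (z=hλ):
  y_{n+1} = y_n + z·[7/10·y_n + 3/10·y_{n+1}] ⇒ (1 − 3/10z)y_{n+1} = (1 + 7/10z)y_n
  Hence R(z) = (1 + 7/10z)/(1 − 3/10z).

Find x<0 with |R(x)|<1.
x=-0.32: |R|=0.7080
R=−1: 1+7/10x = −1+3/10x ⇒ -2/5x=2 ⇒ x=2/(-2/5)=-5.0000
Confirm numerically:
  x=-4.887: |R|=0.98167 <1
  x=-4.796: |R|=0.96654 <1
  x=-3.717: |R|=0.75736 <1
  x=-2.205: |R|=0.32711 <1
  x=-5.333: |R|=1.05123 >1
  x=-5.244: |R|=1.03793 >1
So |R|<1 on (-5.0000, 0).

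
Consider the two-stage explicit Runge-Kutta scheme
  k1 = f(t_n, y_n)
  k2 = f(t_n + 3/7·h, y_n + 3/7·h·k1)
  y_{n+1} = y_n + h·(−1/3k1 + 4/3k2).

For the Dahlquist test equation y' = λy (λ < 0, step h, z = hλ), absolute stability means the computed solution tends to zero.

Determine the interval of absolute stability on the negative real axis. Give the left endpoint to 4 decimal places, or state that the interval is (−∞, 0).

With y'=λy (z=hλ):
  k1=λy_n ⇒ h·k1=z·y_n;  k2=λ(1+3/7z)y_n ⇒ h·k2=z(1+3/7z)y_n
  y_{n+1}/y_n = 1 − 1/3z + 4/3z(1+3/7z) = 1 + z + 4/7z²
  ⇒ R(z) = 1 + z + 4/7z².

Need |R(x)|<1, x<0.
x=-1.38: |R|=0.7082
R=1: x+4/7x²=0 ⇒ x=−7/4=-1.7500; min R=1−1/(4·4/7)=0.5625>−1
Confirm numerically:
  x=-1.710: |R|=0.96091 <1
  x=-1.069: |R|=0.58401 <1
  x=-0.846: |R|=0.56298 <1
  x=-2.279: |R|=1.68891 >1
  x=-2.235: |R|=1.61941 >1
  x=-1.959: |R|=1.23396 >1
Stable set (-1.7500, 0).

z∈(-1.7500,0).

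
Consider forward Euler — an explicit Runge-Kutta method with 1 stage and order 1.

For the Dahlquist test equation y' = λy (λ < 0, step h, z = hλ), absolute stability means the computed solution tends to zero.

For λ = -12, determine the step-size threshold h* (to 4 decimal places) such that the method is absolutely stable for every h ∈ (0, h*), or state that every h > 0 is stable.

Set f=λy, z=hλ:
  order 1, 1-stage ⇒ R(z)=1+z
  (e.g. R(-0.68)=0.32000, |R|=0.32000)

Solve |R(x)|<1 on ℝ⁻.
x=-0.68: |R|=0.3200
|R(-1.32)|=0.3200 |R(-1.13)|=0.1300 |R(-0.84)|=0.1600
Bisect:
  x_lo=-2.4703 |R|=1.4703  x_hi=-0.3580 |R|=0.6420
  mid=-1.41413 |R|=0.41413 →hi
  mid=-1.94221 |R|=0.94221 →hi
  mid=-2.20625 |R|=1.20625 →lo
  mid=-2.07423 |R|=1.07423 →lo
  mid=-2.00822 |R|=1.00822 →lo
  mid=-1.97521 |R|=0.97521 →hi
  mid=-1.99172 |R|=0.99172 →hi
  ...
  [-2.00010,-1.99997] ⇒ x*=-2.0000
Stable set (-2.0000, 0).

(-2.0000,0); λ=-12 ⇒ h* = 0.1667.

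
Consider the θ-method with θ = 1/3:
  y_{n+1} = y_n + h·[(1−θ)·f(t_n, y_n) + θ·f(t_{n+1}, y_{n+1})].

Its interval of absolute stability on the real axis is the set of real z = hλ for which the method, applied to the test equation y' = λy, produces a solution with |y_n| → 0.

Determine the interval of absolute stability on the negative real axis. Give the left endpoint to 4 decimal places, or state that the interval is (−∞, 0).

On y'=λy, z=hλ:
  y_{n+1} = y_n + z·[2/3·y_n + 1/3·y_{n+1}] ⇒ (1 − 1/3z)y_{n+1} = (1 + 2/3z)y_n
  ⇒ R(z) = (1 + 2/3z)/(1 − 1/3z).

Boundary: |R(x)|=1, x<0.
x=-0.89: |R|=0.3136
R=−1: 1+2/3x = −1+1/3x ⇒ -1/3x=2 ⇒ x=2/(-1/3)=-6.0000
Confirm numerically:
  x=-5.968: |R|=0.99643 <1
  x=-2.823: |R|=0.45440 <1
  x=-2.688: |R|=0.41772 <1
  x=-6.477: |R|=1.05033 >1
  x=-6.194: |R|=1.02110 >1
  x=-6.022: |R|=1.00244 >1
Stable set (-6.0000, 0).

z∈(-6.0000,0).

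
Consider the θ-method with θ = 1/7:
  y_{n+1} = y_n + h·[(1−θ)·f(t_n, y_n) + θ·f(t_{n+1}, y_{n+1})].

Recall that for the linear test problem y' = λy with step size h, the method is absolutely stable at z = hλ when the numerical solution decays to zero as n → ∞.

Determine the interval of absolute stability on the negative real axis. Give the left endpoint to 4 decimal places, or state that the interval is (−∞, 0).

Test eqn y'=λy, z=hλ:
  y_{n+1} = y_n + z·[6/7·y_n + 1/7·y_{n+1}] ⇒ (1 − 1/7z)y_{n+1} = (1 + 6/7z)y_n
  R(z) = (1 + 6/7z)/(1 − 1/7z).

Solve |R(x)|<1 on ℝ⁻.
x=-0.85: |R|=0.2420
R=−1: 1+6/7x = −1+1/7x ⇒ -5/7x=2 ⇒ x=2/(-5/7)=-2.8000
Confirm numerically:
  x=-2.674: |R|=0.93488 <1
  x=-2.528: |R|=0.85726 <1
  x=-1.932: |R|=0.51411 <1
  x=-1.862: |R|=0.47077 <1
  x=-3.106: |R|=1.15140 >1
  x=-2.829: |R|=1.01475 >1
Stable set (-2.8000, 0).

z∈(-2.8000,0).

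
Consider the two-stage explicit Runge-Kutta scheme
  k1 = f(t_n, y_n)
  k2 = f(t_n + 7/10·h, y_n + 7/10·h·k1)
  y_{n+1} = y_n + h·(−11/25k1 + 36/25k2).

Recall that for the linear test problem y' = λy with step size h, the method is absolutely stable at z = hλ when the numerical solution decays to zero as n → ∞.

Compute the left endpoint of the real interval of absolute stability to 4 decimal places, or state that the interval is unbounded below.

z* = -0.9921.

Test eqn y'=λy, z=hλ:
  k1=λy_n ⇒ h·k1=z·y_n;  k2=λ(1+7/10z)y_n ⇒ h·k2=z(1+7/10z)y_n
  y_{n+1}/y_n = 1 − 11/25z + 36/25z(1+7/10z) = 1 + z + 126/125z²
  ⇒ R(z) = 1 + z + 126/125z².

Boundary: |R(x)|=1, x<0.
x=-0.48: |R|=0.7522
R=1: x+126/125x²=0 ⇒ x=−125/126=-0.9921; min R=1−1/(4·126/125)=0.7520>−1
Confirm numerically:
  x=-0.972: |R|=0.98034 <1
  x=-0.723: |R|=0.80391 <1
  x=-0.595: |R|=0.76186 <1
  x=-1.552: |R|=1.87597 >1
  x=-1.453: |R|=1.67510 >1
  x=-1.080: |R|=1.09573 >1
So |R|<1 on (-0.9921, 0).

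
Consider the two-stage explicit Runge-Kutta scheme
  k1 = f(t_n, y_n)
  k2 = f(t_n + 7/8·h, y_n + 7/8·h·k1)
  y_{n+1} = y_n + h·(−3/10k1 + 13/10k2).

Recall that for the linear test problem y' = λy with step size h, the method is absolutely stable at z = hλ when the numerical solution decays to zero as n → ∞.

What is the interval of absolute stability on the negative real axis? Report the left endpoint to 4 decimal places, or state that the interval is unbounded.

(-0.8791, 0).

With y'=λy (z=hλ):
  k1=λy_n ⇒ h·k1=z·y_n;  k2=λ(1+7/8z)y_n ⇒ h·k2=z(1+7/8z)y_n
  y_{n+1}/y_n = 1 − 3/10z + 13/10z(1+7/8z) = 1 + z + 91/80z²
  ⇒ R(z) = 1 + z + 91/80z².

Find x<0 with |R(x)|<1.
x=-0.32: |R|=0.7965
R=1: x+91/80x²=0 ⇒ x=−80/91=-0.8791; min R=1−1/(4·91/80)=0.7802>−1
Confirm numerically:
  x=-0.704: |R|=0.85976 <1
  x=-0.560: |R|=0.79672 <1
  x=-0.421: |R|=0.78061 <1
  x=-1.377: |R|=1.77985 >1
  x=-1.353: |R|=1.72932 >1
  x=-1.194: |R|=1.42766 >1
Interval (-0.8791, 0).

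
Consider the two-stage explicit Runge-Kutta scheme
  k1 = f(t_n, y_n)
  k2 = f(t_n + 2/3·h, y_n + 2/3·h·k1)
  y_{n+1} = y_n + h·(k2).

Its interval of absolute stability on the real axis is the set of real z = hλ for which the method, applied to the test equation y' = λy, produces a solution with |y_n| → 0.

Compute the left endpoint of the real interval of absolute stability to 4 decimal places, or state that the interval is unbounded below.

Test eqn y'=λy, z=hλ:
  k1=λy_n ⇒ h·k1=z·y_n;  k2=λ(1+2/3z)y_n ⇒ h·k2=z(1+2/3z)y_n
  y_{n+1}/y_n = 1 + z(1+2/3z) = 1 + z + 2/3z²
  Hence R(z) = 1 + z + 2/3z².

Boundary: |R(x)|=1, x<0.
x=-1.22: |R|=0.7723
R=1: x+2/3x²=0 ⇒ x=−3/2=-1.5000; min R=1−1/(4·2/3)=0.6250>−1
Confirm numerically:
  x=-1.473: |R|=0.97349 <1
  x=-1.282: |R|=0.81368 <1
  x=-0.699: |R|=0.62673 <1
  x=-1.752: |R|=1.29434 >1
  x=-1.635: |R|=1.14715 >1
  x=-1.527: |R|=1.02749 >1
So |R|<1 on (-1.5000, 0).

left endpoint -1.5000.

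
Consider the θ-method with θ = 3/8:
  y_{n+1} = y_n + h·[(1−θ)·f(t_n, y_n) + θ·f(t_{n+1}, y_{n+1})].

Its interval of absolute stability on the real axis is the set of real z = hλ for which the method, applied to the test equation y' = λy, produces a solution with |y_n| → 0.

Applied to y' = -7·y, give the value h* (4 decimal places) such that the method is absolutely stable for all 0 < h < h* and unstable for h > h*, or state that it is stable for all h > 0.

Set f=λy, z=hλ:
  y_{n+1} = y_n + z·[5/8·y_n + 3/8·y_{n+1}] ⇒ (1 − 3/8z)y_{n+1} = (1 + 5/8z)y_n
  ⇒ R(z) = (1 + 5/8z)/(1 − 3/8z).

Need |R(x)|<1, x<0.
x=-1.26: |R|=0.1443
R=−1: 1+5/8x = −1+3/8x ⇒ -1/4x=2 ⇒ x=2/(-1/4)=-8.0000
Confirm numerically:
  x=-7.616: |R|=0.97510 <1
  x=-7.467: |R|=0.96494 <1
  x=-6.601: |R|=0.89936 <1
  x=-8.108: |R|=1.00668 >1
  x=-8.107: |R|=1.00662 >1
Stable set (-8.0000, 0).

(-8.0000,0); λ=-7 ⇒ h* = (8)/7 = 1.1429.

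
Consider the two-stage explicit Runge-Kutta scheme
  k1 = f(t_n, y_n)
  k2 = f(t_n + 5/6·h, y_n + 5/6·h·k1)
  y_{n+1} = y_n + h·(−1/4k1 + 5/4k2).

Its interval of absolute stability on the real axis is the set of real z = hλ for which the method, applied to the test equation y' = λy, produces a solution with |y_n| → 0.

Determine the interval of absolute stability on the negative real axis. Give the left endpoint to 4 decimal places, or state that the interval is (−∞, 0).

(-0.9600, 0).

With y'=λy (z=hλ):
  k1=λy_n ⇒ h·k1=z·y_n;  k2=λ(1+5/6z)y_n ⇒ h·k2=z(1+5/6z)y_n
  y_{n+1}/y_n = 1 − 1/4z + 5/4z(1+5/6z) = 1 + z + 25/24z²
  R(z) = 1 + z + 25/24z².

Boundary: |R(x)|=1, x<0.
x=-0.52: |R|=0.7617
R=1: x+25/24x²=0 ⇒ x=−24/25=-0.9600; min R=1−1/(4·25/24)=0.7600>−1
Confirm numerically:
  x=-0.698: |R|=0.80950 <1
  x=-0.584: |R|=0.77127 <1
  x=-0.479: |R|=0.76000 <1
  x=-1.430: |R|=1.70010 >1
  x=-1.274: |R|=1.41670 >1
  x=-1.194: |R|=1.29104 >1
Interval (-0.9600, 0).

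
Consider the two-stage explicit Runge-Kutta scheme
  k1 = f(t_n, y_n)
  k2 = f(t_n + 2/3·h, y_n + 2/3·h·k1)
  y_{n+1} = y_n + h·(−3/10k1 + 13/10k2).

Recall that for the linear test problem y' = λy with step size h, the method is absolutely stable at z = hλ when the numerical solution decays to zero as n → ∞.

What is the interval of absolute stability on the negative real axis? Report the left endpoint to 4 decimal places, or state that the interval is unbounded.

Test eqn y'=λy, z=hλ:
  k1=λy_n ⇒ h·k1=z·y_n;  k2=λ(1+2/3z)y_n ⇒ h·k2=z(1+2/3z)y_n
  y_{n+1}/y_n = 1 − 3/10z + 13/10z(1+2/3z) = 1 + z + 13/15z²
  Hence R(z) = 1 + z + 13/15z².

Boundary: |R(x)|=1, x<0.
x=-0.72: |R|=0.7293
R=1: x+13/15x²=0 ⇒ x=−15/13=-1.1538; min R=1−1/(4·13/15)=0.7115>−1
Confirm numerically:
  x=-0.996: |R|=0.86375 <1
  x=-0.851: |R|=0.77664 <1
  x=-0.701: |R|=0.72488 <1
  x=-1.464: |R|=1.39352 >1
  x=-1.355: |R|=1.23622 >1
Stable set (-1.1538, 0).

(-1.1538, 0).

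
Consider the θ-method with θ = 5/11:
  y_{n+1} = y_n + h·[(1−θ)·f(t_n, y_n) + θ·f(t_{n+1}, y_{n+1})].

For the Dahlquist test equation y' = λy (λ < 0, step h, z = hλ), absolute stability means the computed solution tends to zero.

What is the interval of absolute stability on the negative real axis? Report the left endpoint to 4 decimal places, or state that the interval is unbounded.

z∈(-22.0000,0).

On y'=λy, z=hλ:
  y_{n+1} = y_n + z·[6/11·y_n + 5/11·y_{n+1}] ⇒ (1 − 5/11z)y_{n+1} = (1 + 6/11z)y_n
  ⇒ R(z) = (1 + 6/11z)/(1 − 5/11z).

Solve |R(x)|<1 on ℝ⁻.
x=-1.53: |R|=0.0976
R=−1: 1+6/11x = −1+5/11x ⇒ -1/11x=2 ⇒ x=2/(-1/11)=-22.0000
Confirm numerically:
  x=-21.597: |R|=0.99661 <1
  x=-18.716: |R|=0.96860 <1
  x=-18.362: |R|=0.96461 <1
  x=-11.851: |R|=0.85554 <1
  x=-22.124: |R|=1.00102 >1
  x=-22.106: |R|=1.00087 >1
Stable set (-22.0000, 0).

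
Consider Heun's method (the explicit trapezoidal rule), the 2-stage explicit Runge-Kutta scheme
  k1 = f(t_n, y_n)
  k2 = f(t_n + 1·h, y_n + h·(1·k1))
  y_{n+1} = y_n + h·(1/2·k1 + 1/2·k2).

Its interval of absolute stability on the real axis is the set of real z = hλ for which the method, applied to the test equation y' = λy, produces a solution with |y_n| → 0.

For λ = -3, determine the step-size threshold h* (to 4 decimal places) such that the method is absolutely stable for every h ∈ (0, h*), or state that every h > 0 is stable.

With y'=λy (z=hλ):
  order 2, 2-stage ⇒ R(z)=1+z+z^2/2
  (e.g. R(-1.65)=0.71125, |R|=0.71125)

Solve |R(x)|<1 on ℝ⁻.
x=-1.65: |R|=0.7112
|R(-2.34)|=1.3978 |R(-1.56)|=0.6568 |R(-1.51)|=0.6300
Bisect:
  x_lo=-2.4314 |R|=1.5244  x_hi=-0.1142 |R|=0.8923
  mid=-1.27279 |R|=0.53721 →hi
  mid=-1.85208 |R|=0.86302 →hi
  mid=-2.14172 |R|=1.15176 →lo
  mid=-1.99690 |R|=0.99690 →hi
  mid=-2.06931 |R|=1.07171 →lo
  mid=-2.03310 |R|=1.03365 →lo
  mid=-2.01500 |R|=1.01511 →lo
  mid=-2.00595 |R|=1.00597 →lo
  mid=-2.00142 |R|=1.00142 →lo
  ...
  [-2.00001,-1.99987] ⇒ x*=-2.0000
So |R|<1 on (-2.0000, 0).

(-2.0000,0); λ=-3 ⇒ h* = 0.6667.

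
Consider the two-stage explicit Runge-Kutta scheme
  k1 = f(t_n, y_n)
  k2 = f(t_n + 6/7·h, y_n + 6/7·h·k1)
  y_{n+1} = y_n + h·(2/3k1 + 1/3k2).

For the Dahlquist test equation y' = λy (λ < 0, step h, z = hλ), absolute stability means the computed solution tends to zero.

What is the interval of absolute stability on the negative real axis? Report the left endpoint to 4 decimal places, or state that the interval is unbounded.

Test eqn y'=λy, z=hλ:
  k1=λy_n ⇒ h·k1=z·y_n;  k2=λ(1+6/7z)y_n ⇒ h·k2=z(1+6/7z)y_n
  y_{n+1}/y_n = 1 + 2/3z + 1/3z(1+6/7z) = 1 + z + 2/7z²
  so R(z) = 1 + z + 2/7z².

Find x<0 with |R(x)|<1.
x=-0.93: |R|=0.3171
R=1: x+2/7x²=0 ⇒ x=−7/2=-3.5000; min R=1−1/(4·2/7)=0.1250>−1
Confirm numerically:
  x=-2.450: |R|=0.26500 <1
  x=-2.357: |R|=0.23027 <1
  x=-1.481: |R|=0.14567 <1
  x=-3.966: |R|=1.52804 >1
  x=-3.891: |R|=1.43468 >1
  x=-3.887: |R|=1.42979 >1
Stable set (-3.5000, 0).

z∈(-3.5000,0).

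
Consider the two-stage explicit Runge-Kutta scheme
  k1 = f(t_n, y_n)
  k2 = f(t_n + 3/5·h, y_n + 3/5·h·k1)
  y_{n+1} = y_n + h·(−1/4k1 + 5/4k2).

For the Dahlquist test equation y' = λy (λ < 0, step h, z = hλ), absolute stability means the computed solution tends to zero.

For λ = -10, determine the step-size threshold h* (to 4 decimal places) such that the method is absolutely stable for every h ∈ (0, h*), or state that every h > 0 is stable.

On y'=λy, z=hλ:
  k1=λy_n ⇒ h·k1=z·y_n;  k2=λ(1+3/5z)y_n ⇒ h·k2=z(1+3/5z)y_n
  y_{n+1}/y_n = 1 − 1/4z + 5/4z(1+3/5z) = 1 + z + 3/4z²
  Hence R(z) = 1 + z + 3/4z².

Boundary: |R(x)|=1, x<0.
x=-0.52: |R|=0.6828
R=1: x+3/4x²=0 ⇒ x=−4/3=-1.3333; min R=1−1/(4·3/4)=0.6667>−1
Confirm numerically:
  x=-1.235: |R|=0.90892 <1
  x=-1.110: |R|=0.81407 <1
  x=-0.924: |R|=0.71633 <1
  x=-0.875: |R|=0.69922 <1
  x=-1.711: |R|=1.48464 >1
  x=-1.698: |R|=1.46440 >1
  x=-1.359: |R|=1.02616 >1
Interval (-1.3333, 0).

(-1.3333,0); λ=-10 ⇒ h* = (4/3)/10 = 0.1333.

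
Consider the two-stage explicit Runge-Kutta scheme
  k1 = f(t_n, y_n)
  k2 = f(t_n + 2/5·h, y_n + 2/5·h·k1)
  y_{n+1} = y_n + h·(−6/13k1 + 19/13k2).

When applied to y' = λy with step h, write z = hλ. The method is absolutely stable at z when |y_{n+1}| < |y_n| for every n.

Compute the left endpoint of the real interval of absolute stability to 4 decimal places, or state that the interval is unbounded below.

Set f=λy, z=hλ:
  k1=λy_n ⇒ h·k1=z·y_n;  k2=λ(1+2/5z)y_n ⇒ h·k2=z(1+2/5z)y_n
  y_{n+1}/y_n = 1 − 6/13z + 19/13z(1+2/5z) = 1 + z + 38/65z²
  Hence R(z) = 1 + z + 38/65z².

Need |R(x)|<1, x<0.
x=-1.56: |R|=0.8627
R=1: x+38/65x²=0 ⇒ x=−65/38=-1.7105; min R=1−1/(4·38/65)=0.5724>−1
Confirm numerically:
  x=-1.555: |R|=0.85861 <1
  x=-1.391: |R|=0.74016 <1
  x=-0.978: |R|=0.58118 <1
  x=-0.883: |R|=0.57282 <1
  x=-2.251: |R|=1.71125 >1
  x=-1.856: |R|=1.15785 >1
So |R|<1 on (-1.7105, 0).

left endpoint -1.7105.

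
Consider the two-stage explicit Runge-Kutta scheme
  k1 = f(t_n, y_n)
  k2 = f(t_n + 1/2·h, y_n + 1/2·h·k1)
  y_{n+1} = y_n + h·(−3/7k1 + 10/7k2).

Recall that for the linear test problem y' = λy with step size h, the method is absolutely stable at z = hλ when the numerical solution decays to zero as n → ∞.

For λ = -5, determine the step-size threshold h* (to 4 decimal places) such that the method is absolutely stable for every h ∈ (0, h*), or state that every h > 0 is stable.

(-1.4000,0); λ=-5 ⇒ h* = (7/5)/5 = 0.2800.

On y'=λy, z=hλ:
  k1=λy_n ⇒ h·k1=z·y_n;  k2=λ(1+1/2z)y_n ⇒ h·k2=z(1+1/2z)y_n
  y_{n+1}/y_n = 1 − 3/7z + 10/7z(1+1/2z) = 1 + z + 5/7z²
  Hence R(z) = 1 + z + 5/7z².

Solve |R(x)|<1 on ℝ⁻.
x=-0.5: |R|=0.6786
R=1: x+5/7x²=0 ⇒ x=−7/5=-1.4000; min R=1−1/(4·5/7)=0.6500>−1
Confirm numerically:
  x=-1.111: |R|=0.77066 <1
  x=-1.028: |R|=0.72685 <1
  x=-1.007: |R|=0.71732 <1
  x=-1.969: |R|=1.80026 >1
  x=-1.938: |R|=1.74475 >1
Interval (-1.4000, 0).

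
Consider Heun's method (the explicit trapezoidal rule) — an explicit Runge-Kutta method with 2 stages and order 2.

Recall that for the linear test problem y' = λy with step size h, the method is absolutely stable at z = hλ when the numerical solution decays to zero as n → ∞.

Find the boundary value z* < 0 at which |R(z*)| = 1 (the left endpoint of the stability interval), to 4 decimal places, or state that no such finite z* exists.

left endpoint -2.0000.

Set f=λy, z=hλ:
  order 2, 2-stage ⇒ R(z)=1+z+z^2/2
  (e.g. R(-1.77)=0.79645, |R|=0.79645)

Boundary: |R(x)|=1, x<0.
x=-1.77: |R|=0.7964
|R(-2.38)|=1.4522 |R(-2.27)|=1.3064 |R(-1.11)|=0.5060
Bisect:
  x_lo=-2.4516 |R|=1.5535  x_hi=-0.0589 |R|=0.9429
  mid=-1.25521 |R|=0.53257 →hi
  mid=-1.85338 |R|=0.86413 →hi
  mid=-2.15247 |R|=1.16409 →lo
  mid=-2.00292 |R|=1.00293 →lo
  mid=-1.92815 |R|=0.93073 →hi
  mid=-1.96554 |R|=0.96613 →hi
  mid=-1.98423 |R|=0.98436 →hi
  mid=-1.99358 |R|=0.99360 →hi
  ...
  [-2.00000,-1.99986] ⇒ x*=-2.0000
Interval (-2.0000, 0).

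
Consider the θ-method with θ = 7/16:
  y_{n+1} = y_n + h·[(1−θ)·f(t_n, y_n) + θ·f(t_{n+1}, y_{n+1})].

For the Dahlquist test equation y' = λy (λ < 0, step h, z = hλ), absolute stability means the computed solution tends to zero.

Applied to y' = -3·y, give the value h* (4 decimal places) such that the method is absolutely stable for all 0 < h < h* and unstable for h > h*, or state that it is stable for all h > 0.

On y'=λy, z=hλ:
  y_{n+1} = y_n + z·[9/16·y_n + 7/16·y_{n+1}] ⇒ (1 − 7/16z)y_{n+1} = (1 + 9/16z)y_n
  so R(z) = (1 + 9/16z)/(1 − 7/16z).

Need |R(x)|<1, x<0.
x=-0.58: |R|=0.5374
R=−1: 1+9/16x = −1+7/16x ⇒ -1/8x=2 ⇒ x=2/(-1/8)=-16.0000
Confirm numerically:
  x=-14.375: |R|=0.97213 <1
  x=-13.383: |R|=0.95228 <1
  x=-13.215: |R|=0.94867 <1
  x=-7.216: |R|=0.73587 <1
  x=-16.408: |R|=1.00624 >1
  x=-16.386: |R|=1.00591 >1
  x=-16.106: |R|=1.00165 >1
So |R|<1 on (-16.0000, 0).

(-16.0000,0); λ=-3 ⇒ h* = (16)/3 = 5.3333.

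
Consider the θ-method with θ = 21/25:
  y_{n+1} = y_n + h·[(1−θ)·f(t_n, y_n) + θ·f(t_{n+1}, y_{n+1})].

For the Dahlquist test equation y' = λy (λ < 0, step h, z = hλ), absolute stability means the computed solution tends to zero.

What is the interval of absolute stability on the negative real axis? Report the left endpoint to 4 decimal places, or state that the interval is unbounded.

(−∞, 0) — no finite endpoint.

With y'=λy (z=hλ):
  y_{n+1} = y_n + z·[4/25·y_n + 21/25·y_{n+1}] ⇒ (1 − 21/25z)y_{n+1} = (1 + 4/25z)y_n
  R(z) = (1 + 4/25z)/(1 − 21/25z).

Find x<0 with |R(x)|<1.
x=-1.65: |R|=0.3085
x=-2: |R|=0.2537
x=-10: |R|=0.0638
x=-100: |R|=0.1765
θ=21/25≥1/2 ⇒ |1+4/25x|<|1−21/25x| ∀x<0 ⇒ interval (−∞,0).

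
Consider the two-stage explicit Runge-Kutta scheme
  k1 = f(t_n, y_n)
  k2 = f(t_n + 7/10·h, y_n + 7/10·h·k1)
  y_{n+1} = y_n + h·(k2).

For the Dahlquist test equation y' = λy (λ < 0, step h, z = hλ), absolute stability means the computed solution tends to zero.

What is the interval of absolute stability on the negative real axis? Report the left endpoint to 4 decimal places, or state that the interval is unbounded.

z∈(-1.4286,0).

Set f=λy, z=hλ:
  k1=λy_n ⇒ h·k1=z·y_n;  k2=λ(1+7/10z)y_n ⇒ h·k2=z(1+7/10z)y_n
  y_{n+1}/y_n = 1 + z(1+7/10z) = 1 + z + 7/10z²
  Hence R(z) = 1 + z + 7/10z².

Find x<0 with |R(x)|<1.
x=-0.87: |R|=0.6598
R=1: x+7/10x²=0 ⇒ x=−10/7=-1.4286; min R=1−1/(4·7/10)=0.6429>−1
Confirm numerically:
  x=-1.369: |R|=0.94291 <1
  x=-1.229: |R|=0.82831 <1
  x=-1.224: |R|=0.82472 <1
  x=-0.952: |R|=0.68241 <1
  x=-1.962: |R|=1.73261 >1
  x=-1.937: |R|=1.68938 >1
Interval (-1.4286, 0).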